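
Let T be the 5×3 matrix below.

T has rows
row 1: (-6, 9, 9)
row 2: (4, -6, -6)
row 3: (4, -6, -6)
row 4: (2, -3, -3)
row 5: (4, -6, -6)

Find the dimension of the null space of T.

2

Row reduce to echelon form.
R2 ← R2 + (2/3)·R1: [0, 0, 0]
R3 ← R3 + (2/3)·R1: [0, 0, 0]
R4 ← R4 + (1/3)·R1: [0, 0, 0]
R5 ← R5 + (2/3)·R1: [0, 0, 0]
1 nonzero row, so rank(T) = 1.
T has 3 columns; by rank–nullity, nullity = 3 − 1 = 2.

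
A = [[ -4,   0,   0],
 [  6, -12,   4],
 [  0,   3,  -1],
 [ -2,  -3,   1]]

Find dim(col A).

2

Row reduce to echelon form.
R2 ← R2 + (3/2)·R1: [0, -12, 4]
R4 ← R4 − (1/2)·R1: [0, -3, 1]
R3 ← R3 + (1/4)·R2: [0, 0, 0]
R4 ← R4 − (1/4)·R2: [0, 0, 0]
Echelon form has 2 nonzero rows, so rank(A) = 2.
The column space has dimension equal to the rank: 2.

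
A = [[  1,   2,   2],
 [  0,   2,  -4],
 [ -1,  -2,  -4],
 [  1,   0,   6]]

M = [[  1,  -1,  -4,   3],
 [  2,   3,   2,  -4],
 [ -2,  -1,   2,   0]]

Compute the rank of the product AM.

First compute AM:
[[  1,   3,   4,  -5],
 [ 12,  10,  -4,  -8],
 [  3,  -1,  -8,   5],
 [-11,  -7,   8,   3]]
Now row reduce the product.
R2 ← R2 − (12)·R1: [0, -26, -52, 52]
R3 ← R3 − (3)·R1: [0, -10, -20, 20]
R4 ← R4 + (11)·R1: [0, 26, 52, -52]
R3 ← R3 − (5/13)·R2: [0, 0, 0, 0]
R4 ← R4 + R2: [0, 0, 0, 0]
2 nonzero rows, so rank(AM) = 2.

2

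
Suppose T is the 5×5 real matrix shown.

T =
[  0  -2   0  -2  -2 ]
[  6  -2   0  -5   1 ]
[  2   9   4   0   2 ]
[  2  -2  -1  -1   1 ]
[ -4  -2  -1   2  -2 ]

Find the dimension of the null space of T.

2

Row reduce to echelon form.
Swap R1 ↔ R2
R3 ← R3 − (1/3)·R1: [0, 29/3, 4, 5/3, 5/3]
R4 ← R4 − (1/3)·R1: [0, -4/3, -1, 2/3, 2/3]
R5 ← R5 + (2/3)·R1: [0, -10/3, -1, -4/3, -4/3]
R3 ← R3 + (29/6)·R2: [0, 0, 4, -8, -8]
R4 ← R4 − (2/3)·R2: [0, 0, -1, 2, 2]
R5 ← R5 − (5/3)·R2: [0, 0, -1, 2, 2]
R4 ← R4 + (1/4)·R3: [0, 0, 0, 0, 0]
R5 ← R5 + (1/4)·R3: [0, 0, 0, 0, 0]
3 nonzero rows, so rank(T) = 3.
T has 5 columns; by rank–nullity, nullity = 5 − 3 = 2.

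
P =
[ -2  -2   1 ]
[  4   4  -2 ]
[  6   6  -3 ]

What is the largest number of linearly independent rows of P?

1

Row reduce to echelon form.
R2 ← R2 + (2)·R1: [0, 0, 0]
R3 ← R3 + (3)·R1: [0, 0, 0]
Echelon form has 1 nonzero row, so rank(P) = 1.
The rank gives the maximum number of linearly independent rows: 1.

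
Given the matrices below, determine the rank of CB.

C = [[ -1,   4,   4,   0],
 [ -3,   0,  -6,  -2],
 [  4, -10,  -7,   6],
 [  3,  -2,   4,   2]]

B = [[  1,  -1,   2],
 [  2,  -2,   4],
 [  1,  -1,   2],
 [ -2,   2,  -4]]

1

First compute CB:
[[ 11, -11,  22],
 [ -5,   5, -10],
 [-35,  35, -70],
 [ -1,   1,  -2]]
Now row reduce the product.
R2 ← R2 + (5/11)·R1: [0, 0, 0]
R3 ← R3 + (35/11)·R1: [0, 0, 0]
R4 ← R4 + (1/11)·R1: [0, 0, 0]
1 nonzero row, so rank(CB) = 1.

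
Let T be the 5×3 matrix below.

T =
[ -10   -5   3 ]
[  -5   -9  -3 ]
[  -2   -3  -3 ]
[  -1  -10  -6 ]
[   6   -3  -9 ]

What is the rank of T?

Row reduce to echelon form.
R2 ← R2 − (1/2)·R1: [0, -13/2, -9/2]
R3 ← R3 − (1/5)·R1: [0, -2, -18/5]
R4 ← R4 − (1/10)·R1: [0, -19/2, -63/10]
R5 ← R5 + (3/5)·R1: [0, -6, -36/5]
R3 ← R3 − (4/13)·R2: [0, 0, -144/65]
R4 ← R4 − (19/13)·R2: [0, 0, 18/65]
R5 ← R5 − (12/13)·R2: [0, 0, -198/65]
R4 ← R4 + (1/8)·R3: [0, 0, 0]
R5 ← R5 − (11/8)·R3: [0, 0, 0]
Echelon form has 3 nonzero rows, so rank(T) = 3.

3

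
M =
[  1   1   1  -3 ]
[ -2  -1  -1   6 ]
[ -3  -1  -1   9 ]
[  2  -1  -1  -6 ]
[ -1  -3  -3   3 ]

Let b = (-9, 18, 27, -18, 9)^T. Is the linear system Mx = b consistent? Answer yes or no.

yes

Row reduce the augmented matrix [M | b].
R2 ← R2 + (2)·R1: [0, 1, 1, 0, 0]
R3 ← R3 + (3)·R1: [0, 2, 2, 0, 0]
R4 ← R4 − (2)·R1: [0, -3, -3, 0, 0]
R5 ← R5 + R1: [0, -2, -2, 0, 0]
R3 ← R3 − (2)·R2: [0, 0, 0, 0, 0]
R4 ← R4 + (3)·R2: [0, 0, 0, 0, 0]
R5 ← R5 + (2)·R2: [0, 0, 0, 0, 0]
The echelon form has 2 nonzero rows, and every pivot lies in the first 4 columns, so rank(M) = rank([M|b]) = 2.
The system is consistent.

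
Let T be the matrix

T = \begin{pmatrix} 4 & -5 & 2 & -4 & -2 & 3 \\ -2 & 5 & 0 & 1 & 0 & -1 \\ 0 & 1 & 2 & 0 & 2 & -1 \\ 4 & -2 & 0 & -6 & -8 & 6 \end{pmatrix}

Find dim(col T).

Row reduce to echelon form.
R2 ← R2 + (1/2)·R1: [0, 5/2, 1, -1, -1, 1/2]
R4 ← R4 − R1: [0, 3, -2, -2, -6, 3]
R3 ← R3 − (2/5)·R2: [0, 0, 8/5, 2/5, 12/5, -6/5]
R4 ← R4 − (6/5)·R2: [0, 0, -16/5, -4/5, -24/5, 12/5]
R4 ← R4 + (2)·R3: [0, 0, 0, 0, 0, 0]
Echelon form has 3 nonzero rows, so rank(T) = 3.
The column space has dimension equal to the rank: 3.

3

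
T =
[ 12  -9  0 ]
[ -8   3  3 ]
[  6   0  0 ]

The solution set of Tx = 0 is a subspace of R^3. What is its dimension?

Row reduce to echelon form.
R2 ← R2 + (2/3)·R1: [0, -3, 3]
R3 ← R3 − (1/2)·R1: [0, 9/2, 0]
R3 ← R3 + (3/2)·R2: [0, 0, 9/2]
3 nonzero rows, so rank(T) = 3.
T has 3 columns; by rank–nullity, nullity = 3 − 3 = 0.

0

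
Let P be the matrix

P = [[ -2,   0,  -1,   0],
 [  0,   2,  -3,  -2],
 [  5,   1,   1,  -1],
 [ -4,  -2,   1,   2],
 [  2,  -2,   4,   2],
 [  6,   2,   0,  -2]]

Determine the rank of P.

Row reduce to echelon form.
R3 ← R3 + (5/2)·R1: [0, 1, -3/2, -1]
R4 ← R4 − (2)·R1: [0, -2, 3, 2]
R5 ← R5 + R1: [0, -2, 3, 2]
R6 ← R6 + (3)·R1: [0, 2, -3, -2]
R3 ← R3 − (1/2)·R2: [0, 0, 0, 0]
R4 ← R4 + R2: [0, 0, 0, 0]
R5 ← R5 + R2: [0, 0, 0, 0]
R6 ← R6 − R2: [0, 0, 0, 0]
Echelon form has 2 nonzero rows, so rank(P) = 2.

2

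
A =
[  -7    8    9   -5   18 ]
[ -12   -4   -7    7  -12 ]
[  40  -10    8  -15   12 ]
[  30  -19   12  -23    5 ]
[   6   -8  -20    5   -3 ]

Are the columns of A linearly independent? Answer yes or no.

yes

Row reduce A to echelon form.
R2 ← R2 − (12/7)·R1: [0, -124/7, -157/7, 109/7, -300/7]
R3 ← R3 + (40/7)·R1: [0, 250/7, 416/7, -305/7, 804/7]
R4 ← R4 + (30/7)·R1: [0, 107/7, 354/7, -311/7, 575/7]
R5 ← R5 + (6/7)·R1: [0, -8/7, -86/7, 5/7, 87/7]
R3 ← R3 + (125/62)·R2: [0, 0, 881/62, -755/62, 882/31]
R4 ← R4 + (107/124)·R2: [0, 0, 3871/124, -3843/124, 1400/31]
R5 ← R5 − (2/31)·R2: [0, 0, -336/31, -9/31, 471/31]
R4 ← R4 − (3871/1762)·R3: [0, 0, 0, -7469/1762, -15281/881]
R5 ← R5 + (672/881)·R3: [0, 0, 0, -8439/881, 32505/881]
R5 ← R5 − (174/77)·R4: [0, 0, 0, 0, 837/11]
5 pivots among 5 columns.
Every column is a pivot column, so the columns are linearly independent.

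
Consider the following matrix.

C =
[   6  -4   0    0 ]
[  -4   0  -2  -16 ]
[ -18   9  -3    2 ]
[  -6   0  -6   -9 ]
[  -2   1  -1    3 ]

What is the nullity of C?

Row reduce to echelon form.
R2 ← R2 + (2/3)·R1: [0, -8/3, -2, -16]
R3 ← R3 + (3)·R1: [0, -3, -3, 2]
R4 ← R4 + R1: [0, -4, -6, -9]
R5 ← R5 + (1/3)·R1: [0, -1/3, -1, 3]
R3 ← R3 − (9/8)·R2: [0, 0, -3/4, 20]
R4 ← R4 − (3/2)·R2: [0, 0, -3, 15]
R5 ← R5 − (1/8)·R2: [0, 0, -3/4, 5]
R4 ← R4 − (4)·R3: [0, 0, 0, -65]
R5 ← R5 − R3: [0, 0, 0, -15]
R5 ← R5 − (3/13)·R4: [0, 0, 0, 0]
4 nonzero rows, so rank(C) = 4.
C has 4 columns; by rank–nullity, nullity = 4 − 4 = 0.

0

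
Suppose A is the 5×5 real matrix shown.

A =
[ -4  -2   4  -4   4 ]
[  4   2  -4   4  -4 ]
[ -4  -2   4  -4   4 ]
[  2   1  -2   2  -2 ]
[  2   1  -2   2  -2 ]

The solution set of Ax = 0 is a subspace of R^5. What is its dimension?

4

Row reduce to echelon form.
R2 ← R2 + R1: [0, 0, 0, 0, 0]
R3 ← R3 − R1: [0, 0, 0, 0, 0]
R4 ← R4 + (1/2)·R1: [0, 0, 0, 0, 0]
R5 ← R5 + (1/2)·R1: [0, 0, 0, 0, 0]
1 nonzero row, so rank(A) = 1.
A has 5 columns; by rank–nullity, nullity = 5 − 1 = 4.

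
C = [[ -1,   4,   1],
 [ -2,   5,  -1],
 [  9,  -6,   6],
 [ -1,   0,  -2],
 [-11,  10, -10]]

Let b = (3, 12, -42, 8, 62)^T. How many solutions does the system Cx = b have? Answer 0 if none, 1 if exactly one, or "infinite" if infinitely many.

1

Row reduce the augmented matrix [C | b].
R2 ← R2 − (2)·R1: [0, -3, -3, 6]
R3 ← R3 + (9)·R1: [0, 30, 15, -15]
R4 ← R4 − R1: [0, -4, -3, 5]
R5 ← R5 − (11)·R1: [0, -34, -21, 29]
R3 ← R3 + (10)·R2: [0, 0, -15, 45]
R4 ← R4 − (4/3)·R2: [0, 0, 1, -3]
R5 ← R5 − (34/3)·R2: [0, 0, 13, -39]
R4 ← R4 + (1/15)·R3: [0, 0, 0, 0]
R5 ← R5 + (13/15)·R3: [0, 0, 0, 0]
The echelon form has 3 nonzero rows, and every pivot lies in the first 3 columns, so rank(C) = rank([C|b]) = 3.
The system is consistent.
rank = 3 = number of unknowns, so the solution is unique.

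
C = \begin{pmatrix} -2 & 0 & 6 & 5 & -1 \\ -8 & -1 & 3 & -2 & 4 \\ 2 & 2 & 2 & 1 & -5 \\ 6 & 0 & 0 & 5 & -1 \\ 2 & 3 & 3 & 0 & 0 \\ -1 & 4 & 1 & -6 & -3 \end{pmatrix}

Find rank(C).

4

Row reduce to echelon form.
R2 ← R2 − (4)·R1: [0, -1, -21, -22, 8]
R3 ← R3 + R1: [0, 2, 8, 6, -6]
R4 ← R4 + (3)·R1: [0, 0, 18, 20, -4]
R5 ← R5 + R1: [0, 3, 9, 5, -1]
R6 ← R6 − (1/2)·R1: [0, 4, -2, -17/2, -5/2]
R3 ← R3 + (2)·R2: [0, 0, -34, -38, 10]
R5 ← R5 + (3)·R2: [0, 0, -54, -61, 23]
R6 ← R6 + (4)·R2: [0, 0, -86, -193/2, 59/2]
R4 ← R4 + (9/17)·R3: [0, 0, 0, -2/17, 22/17]
R5 ← R5 − (27/17)·R3: [0, 0, 0, -11/17, 121/17]
R6 ← R6 − (43/17)·R3: [0, 0, 0, -13/34, 143/34]
R5 ← R5 − (11/2)·R4: [0, 0, 0, 0, 0]
R6 ← R6 − (13/4)·R4: [0, 0, 0, 0, 0]
Echelon form has 4 nonzero rows, so rank(C) = 4.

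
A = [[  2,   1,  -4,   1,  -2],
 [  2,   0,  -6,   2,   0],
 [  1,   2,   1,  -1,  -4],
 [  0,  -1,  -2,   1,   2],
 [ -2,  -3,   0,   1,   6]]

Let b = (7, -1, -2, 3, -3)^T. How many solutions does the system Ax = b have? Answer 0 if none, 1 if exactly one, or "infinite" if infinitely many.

Row reduce the augmented matrix [A | b].
R2 ← R2 − R1: [0, -1, -2, 1, 2, -8]
R3 ← R3 − (1/2)·R1: [0, 3/2, 3, -3/2, -3, -11/2]
R5 ← R5 + R1: [0, -2, -4, 2, 4, 4]
R3 ← R3 + (3/2)·R2: [0, 0, 0, 0, 0, -35/2]
R4 ← R4 − R2: [0, 0, 0, 0, 0, 11]
R5 ← R5 − (2)·R2: [0, 0, 0, 0, 0, 20]
R4 ← R4 + (22/35)·R3: [0, 0, 0, 0, 0, 0]
R5 ← R5 + (8/7)·R3: [0, 0, 0, 0, 0, 0]
The echelon form has 3 nonzero rows; the last pivot sits in the augmented column, so rank(A) = 2 but rank([A|b]) = 3.
Since the ranks differ, the system is inconsistent.
It has no solutions.

0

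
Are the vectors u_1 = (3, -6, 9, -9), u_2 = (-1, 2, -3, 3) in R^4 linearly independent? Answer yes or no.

no

Form the matrix with these vectors as rows and row reduce.
R2 ← R2 + (1/3)·R1: [0, 0, 0, 0]
1 nonzero row, so the 2 vectors span a space of dimension 1.
Since 1 < 2, the vectors are linearly dependent.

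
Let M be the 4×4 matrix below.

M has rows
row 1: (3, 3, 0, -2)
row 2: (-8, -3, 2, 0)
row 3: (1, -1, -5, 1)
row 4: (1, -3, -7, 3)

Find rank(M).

Row reduce to echelon form.
R2 ← R2 + (8/3)·R1: [0, 5, 2, -16/3]
R3 ← R3 − (1/3)·R1: [0, -2, -5, 5/3]
R4 ← R4 − (1/3)·R1: [0, -4, -7, 11/3]
R3 ← R3 + (2/5)·R2: [0, 0, -21/5, -7/15]
R4 ← R4 + (4/5)·R2: [0, 0, -27/5, -3/5]
R4 ← R4 − (9/7)·R3: [0, 0, 0, 0]
Echelon form has 3 nonzero rows, so rank(M) = 3.

3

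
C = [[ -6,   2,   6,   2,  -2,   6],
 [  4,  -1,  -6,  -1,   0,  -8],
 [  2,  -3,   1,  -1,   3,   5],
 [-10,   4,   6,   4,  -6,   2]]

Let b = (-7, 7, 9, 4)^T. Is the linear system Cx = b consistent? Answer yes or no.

Row reduce the augmented matrix [C | b].
R2 ← R2 + (2/3)·R1: [0, 1/3, -2, 1/3, -4/3, -4, 7/3]
R3 ← R3 + (1/3)·R1: [0, -7/3, 3, -1/3, 7/3, 7, 20/3]
R4 ← R4 − (5/3)·R1: [0, 2/3, -4, 2/3, -8/3, -8, 47/3]
R3 ← R3 + (7)·R2: [0, 0, -11, 2, -7, -21, 23]
R4 ← R4 − (2)·R2: [0, 0, 0, 0, 0, 0, 11]
The echelon form has 4 nonzero rows; the last pivot sits in the augmented column, so rank(C) = 3 but rank([C|b]) = 4.
Since the ranks differ, the system is inconsistent.

no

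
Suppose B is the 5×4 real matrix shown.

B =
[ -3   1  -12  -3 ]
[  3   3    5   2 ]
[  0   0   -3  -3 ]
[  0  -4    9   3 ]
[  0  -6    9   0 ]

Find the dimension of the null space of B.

Row reduce to echelon form.
R2 ← R2 + R1: [0, 4, -7, -1]
R4 ← R4 + R2: [0, 0, 2, 2]
R5 ← R5 + (3/2)·R2: [0, 0, -3/2, -3/2]
R4 ← R4 + (2/3)·R3: [0, 0, 0, 0]
R5 ← R5 − (1/2)·R3: [0, 0, 0, 0]
3 nonzero rows, so rank(B) = 3.
B has 4 columns; by rank–nullity, nullity = 4 − 3 = 1.

1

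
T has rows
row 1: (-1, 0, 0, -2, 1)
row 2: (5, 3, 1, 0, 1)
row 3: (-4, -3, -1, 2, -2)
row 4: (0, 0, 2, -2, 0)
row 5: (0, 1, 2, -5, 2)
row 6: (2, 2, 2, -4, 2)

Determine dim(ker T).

Row reduce to echelon form.
R2 ← R2 + (5)·R1: [0, 3, 1, -10, 6]
R3 ← R3 − (4)·R1: [0, -3, -1, 10, -6]
R6 ← R6 + (2)·R1: [0, 2, 2, -8, 4]
R3 ← R3 + R2: [0, 0, 0, 0, 0]
R5 ← R5 − (1/3)·R2: [0, 0, 5/3, -5/3, 0]
R6 ← R6 − (2/3)·R2: [0, 0, 4/3, -4/3, 0]
Swap R3 ↔ R4
R5 ← R5 − (5/6)·R3: [0, 0, 0, 0, 0]
R6 ← R6 − (2/3)·R3: [0, 0, 0, 0, 0]
3 nonzero rows, so rank(T) = 3.
T has 5 columns; by rank–nullity, nullity = 5 − 3 = 2.

2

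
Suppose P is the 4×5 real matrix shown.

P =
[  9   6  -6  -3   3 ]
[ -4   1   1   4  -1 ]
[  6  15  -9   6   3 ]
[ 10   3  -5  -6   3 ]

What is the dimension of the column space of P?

Row reduce to echelon form.
R2 ← R2 + (4/9)·R1: [0, 11/3, -5/3, 8/3, 1/3]
R3 ← R3 − (2/3)·R1: [0, 11, -5, 8, 1]
R4 ← R4 − (10/9)·R1: [0, -11/3, 5/3, -8/3, -1/3]
R3 ← R3 − (3)·R2: [0, 0, 0, 0, 0]
R4 ← R4 + R2: [0, 0, 0, 0, 0]
Echelon form has 2 nonzero rows, so rank(P) = 2.
The column space has dimension equal to the rank: 2.

2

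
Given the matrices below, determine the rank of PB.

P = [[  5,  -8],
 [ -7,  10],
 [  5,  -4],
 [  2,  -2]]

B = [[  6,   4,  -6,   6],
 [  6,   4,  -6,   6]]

1

First compute PB:
[[-18, -12,  18, -18],
 [ 18,  12, -18,  18],
 [  6,   4,  -6,   6],
 [  0,   0,   0,   0]]
Now row reduce the product.
R2 ← R2 + R1: [0, 0, 0, 0]
R3 ← R3 + (1/3)·R1: [0, 0, 0, 0]
1 nonzero row, so rank(PB) = 1.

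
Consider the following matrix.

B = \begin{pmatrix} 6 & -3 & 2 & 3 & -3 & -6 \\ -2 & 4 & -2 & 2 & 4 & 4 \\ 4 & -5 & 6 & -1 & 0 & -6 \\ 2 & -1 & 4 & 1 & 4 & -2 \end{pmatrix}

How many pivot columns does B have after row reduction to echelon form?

Row reduce to echelon form.
R2 ← R2 + (1/3)·R1: [0, 3, -4/3, 3, 3, 2]
R3 ← R3 − (2/3)·R1: [0, -3, 14/3, -3, 2, -2]
R4 ← R4 − (1/3)·R1: [0, 0, 10/3, 0, 5, 0]
R3 ← R3 + R2: [0, 0, 10/3, 0, 5, 0]
R4 ← R4 − R3: [0, 0, 0, 0, 0, 0]
Echelon form has 3 nonzero rows, so rank(B) = 3.
Each nonzero row contributes one pivot column: 3 pivot columns.

3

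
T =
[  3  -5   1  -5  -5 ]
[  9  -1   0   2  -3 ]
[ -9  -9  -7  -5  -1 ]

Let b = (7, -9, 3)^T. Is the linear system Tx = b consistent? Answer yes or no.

Row reduce the augmented matrix [T | b].
R2 ← R2 − (3)·R1: [0, 14, -3, 17, 12, -30]
R3 ← R3 + (3)·R1: [0, -24, -4, -20, -16, 24]
R3 ← R3 + (12/7)·R2: [0, 0, -64/7, 64/7, 32/7, -192/7]
The echelon form has 3 nonzero rows, and every pivot lies in the first 5 columns, so rank(T) = rank([T|b]) = 3.
The system is consistent.

yes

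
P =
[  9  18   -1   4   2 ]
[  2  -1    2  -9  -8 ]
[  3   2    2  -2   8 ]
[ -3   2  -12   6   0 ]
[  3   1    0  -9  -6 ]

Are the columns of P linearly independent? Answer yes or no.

no

Row reduce P to echelon form.
R2 ← R2 − (2/9)·R1: [0, -5, 20/9, -89/9, -76/9]
R3 ← R3 − (1/3)·R1: [0, -4, 7/3, -10/3, 22/3]
R4 ← R4 + (1/3)·R1: [0, 8, -37/3, 22/3, 2/3]
R5 ← R5 − (1/3)·R1: [0, -5, 1/3, -31/3, -20/3]
R3 ← R3 − (4/5)·R2: [0, 0, 5/9, 206/45, 634/45]
R4 ← R4 + (8/5)·R2: [0, 0, -79/9, -382/45, -578/45]
R5 ← R5 − R2: [0, 0, -17/9, -4/9, 16/9]
R4 ← R4 + (79/5)·R3: [0, 0, 0, 1596/25, 5244/25]
R5 ← R5 + (17/5)·R3: [0, 0, 0, 378/25, 1242/25]
R5 ← R5 − (9/38)·R4: [0, 0, 0, 0, 0]
4 pivots among 5 columns.
Only 4 < 5 pivot columns, so the columns are linearly dependent.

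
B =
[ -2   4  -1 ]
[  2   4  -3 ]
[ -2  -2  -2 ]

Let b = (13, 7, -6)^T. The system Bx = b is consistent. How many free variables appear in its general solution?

0

Row reduce the augmented matrix [B | b].
R2 ← R2 + R1: [0, 8, -4, 20]
R3 ← R3 − R1: [0, -6, -1, -19]
R3 ← R3 + (3/4)·R2: [0, 0, -4, -4]
The echelon form has 3 nonzero rows, and every pivot lies in the first 3 columns, so rank(B) = rank([B|b]) = 3.
The system is consistent.
Free variables = (unknowns) − (rank) = 3 − 3 = 0.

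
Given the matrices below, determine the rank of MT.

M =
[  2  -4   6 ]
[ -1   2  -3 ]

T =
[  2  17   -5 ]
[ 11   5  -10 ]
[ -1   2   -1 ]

1

First compute MT:
[[-46,  26,  24],
 [ 23, -13, -12]]
Now row reduce the product.
R2 ← R2 + (1/2)·R1: [0, 0, 0]
1 nonzero row, so rank(MT) = 1.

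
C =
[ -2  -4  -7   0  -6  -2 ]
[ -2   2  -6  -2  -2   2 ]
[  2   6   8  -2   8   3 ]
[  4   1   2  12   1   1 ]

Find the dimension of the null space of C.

2

Row reduce to echelon form.
R2 ← R2 − R1: [0, 6, 1, -2, 4, 4]
R3 ← R3 + R1: [0, 2, 1, -2, 2, 1]
R4 ← R4 + (2)·R1: [0, -7, -12, 12, -11, -3]
R3 ← R3 − (1/3)·R2: [0, 0, 2/3, -4/3, 2/3, -1/3]
R4 ← R4 + (7/6)·R2: [0, 0, -65/6, 29/3, -19/3, 5/3]
R4 ← R4 + (65/4)·R3: [0, 0, 0, -12, 9/2, -15/4]
4 nonzero rows, so rank(C) = 4.
C has 6 columns; by rank–nullity, nullity = 6 − 4 = 2.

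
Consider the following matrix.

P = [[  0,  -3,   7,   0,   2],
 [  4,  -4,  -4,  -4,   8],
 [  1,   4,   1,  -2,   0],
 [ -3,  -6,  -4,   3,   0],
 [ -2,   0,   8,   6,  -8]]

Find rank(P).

4

Row reduce to echelon form.
Swap R1 ↔ R2
R3 ← R3 − (1/4)·R1: [0, 5, 2, -1, -2]
R4 ← R4 + (3/4)·R1: [0, -9, -7, 0, 6]
R5 ← R5 + (1/2)·R1: [0, -2, 6, 4, -4]
R3 ← R3 + (5/3)·R2: [0, 0, 41/3, -1, 4/3]
R4 ← R4 − (3)·R2: [0, 0, -28, 0, 0]
R5 ← R5 − (2/3)·R2: [0, 0, 4/3, 4, -16/3]
R4 ← R4 + (84/41)·R3: [0, 0, 0, -84/41, 112/41]
R5 ← R5 − (4/41)·R3: [0, 0, 0, 168/41, -224/41]
R5 ← R5 + (2)·R4: [0, 0, 0, 0, 0]
Echelon form has 4 nonzero rows, so rank(P) = 4.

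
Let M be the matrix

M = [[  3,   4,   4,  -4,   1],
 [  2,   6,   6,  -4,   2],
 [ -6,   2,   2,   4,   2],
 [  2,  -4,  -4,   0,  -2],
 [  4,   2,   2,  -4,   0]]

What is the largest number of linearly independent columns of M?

2

Row reduce to echelon form.
R2 ← R2 − (2/3)·R1: [0, 10/3, 10/3, -4/3, 4/3]
R3 ← R3 + (2)·R1: [0, 10, 10, -4, 4]
R4 ← R4 − (2/3)·R1: [0, -20/3, -20/3, 8/3, -8/3]
R5 ← R5 − (4/3)·R1: [0, -10/3, -10/3, 4/3, -4/3]
R3 ← R3 − (3)·R2: [0, 0, 0, 0, 0]
R4 ← R4 + (2)·R2: [0, 0, 0, 0, 0]
R5 ← R5 + R2: [0, 0, 0, 0, 0]
Echelon form has 2 nonzero rows, so rank(M) = 2.
The rank gives the maximum number of linearly independent columns: 2.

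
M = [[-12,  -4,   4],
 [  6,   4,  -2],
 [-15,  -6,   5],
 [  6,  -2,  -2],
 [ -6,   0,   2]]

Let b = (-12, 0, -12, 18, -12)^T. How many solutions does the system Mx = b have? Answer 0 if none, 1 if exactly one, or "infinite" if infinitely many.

Row reduce the augmented matrix [M | b].
R2 ← R2 + (1/2)·R1: [0, 2, 0, -6]
R3 ← R3 − (5/4)·R1: [0, -1, 0, 3]
R4 ← R4 + (1/2)·R1: [0, -4, 0, 12]
R5 ← R5 − (1/2)·R1: [0, 2, 0, -6]
R3 ← R3 + (1/2)·R2: [0, 0, 0, 0]
R4 ← R4 + (2)·R2: [0, 0, 0, 0]
R5 ← R5 − R2: [0, 0, 0, 0]
The echelon form has 2 nonzero rows, and every pivot lies in the first 3 columns, so rank(M) = rank([M|b]) = 2.
The system is consistent.
rank = 2 < 3 unknowns, so there are infinitely many solutions.

infinite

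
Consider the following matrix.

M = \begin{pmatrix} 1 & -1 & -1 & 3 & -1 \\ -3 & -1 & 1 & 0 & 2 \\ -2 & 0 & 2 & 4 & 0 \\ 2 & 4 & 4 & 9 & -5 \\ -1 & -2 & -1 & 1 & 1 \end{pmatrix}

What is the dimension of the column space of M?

3

Row reduce to echelon form.
R2 ← R2 + (3)·R1: [0, -4, -2, 9, -1]
R3 ← R3 + (2)·R1: [0, -2, 0, 10, -2]
R4 ← R4 − (2)·R1: [0, 6, 6, 3, -3]
R5 ← R5 + R1: [0, -3, -2, 4, 0]
R3 ← R3 − (1/2)·R2: [0, 0, 1, 11/2, -3/2]
R4 ← R4 + (3/2)·R2: [0, 0, 3, 33/2, -9/2]
R5 ← R5 − (3/4)·R2: [0, 0, -1/2, -11/4, 3/4]
R4 ← R4 − (3)·R3: [0, 0, 0, 0, 0]
R5 ← R5 + (1/2)·R3: [0, 0, 0, 0, 0]
Echelon form has 3 nonzero rows, so rank(M) = 3.
The column space has dimension equal to the rank: 3.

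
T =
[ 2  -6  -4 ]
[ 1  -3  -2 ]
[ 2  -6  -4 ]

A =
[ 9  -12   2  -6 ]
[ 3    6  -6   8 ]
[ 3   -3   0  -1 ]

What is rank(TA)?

First compute TA:
[[-12, -48,  40, -56],
 [ -6, -24,  20, -28],
 [-12, -48,  40, -56]]
Now row reduce the product.
R2 ← R2 − (1/2)·R1: [0, 0, 0, 0]
R3 ← R3 − R1: [0, 0, 0, 0]
1 nonzero row, so rank(TA) = 1.

1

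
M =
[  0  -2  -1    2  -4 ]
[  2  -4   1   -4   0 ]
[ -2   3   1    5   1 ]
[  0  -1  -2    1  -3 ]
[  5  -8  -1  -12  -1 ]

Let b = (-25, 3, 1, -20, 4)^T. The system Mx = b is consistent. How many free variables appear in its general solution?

1

Row reduce the augmented matrix [M | b].
Swap R1 ↔ R2
R3 ← R3 + R1: [0, -1, 2, 1, 1, 4]
R5 ← R5 − (5/2)·R1: [0, 2, -7/2, -2, -1, -7/2]
R3 ← R3 − (1/2)·R2: [0, 0, 5/2, 0, 3, 33/2]
R4 ← R4 − (1/2)·R2: [0, 0, -3/2, 0, -1, -15/2]
R5 ← R5 + R2: [0, 0, -9/2, 0, -5, -57/2]
R4 ← R4 + (3/5)·R3: [0, 0, 0, 0, 4/5, 12/5]
R5 ← R5 + (9/5)·R3: [0, 0, 0, 0, 2/5, 6/5]
R5 ← R5 − (1/2)·R4: [0, 0, 0, 0, 0, 0]
The echelon form has 4 nonzero rows, and every pivot lies in the first 5 columns, so rank(M) = rank([M|b]) = 4.
The system is consistent.
Free variables = (unknowns) − (rank) = 5 − 4 = 1.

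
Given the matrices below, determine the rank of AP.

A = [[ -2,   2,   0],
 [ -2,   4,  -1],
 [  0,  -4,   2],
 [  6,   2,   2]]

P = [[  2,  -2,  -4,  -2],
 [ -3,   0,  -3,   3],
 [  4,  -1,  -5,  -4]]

3

First compute AP:
[[-10,   4,   2,  10],
 [-20,   5,   1,  20],
 [ 20,  -2,   2, -20],
 [ 14, -14, -40, -14]]
Now row reduce the product.
R2 ← R2 − (2)·R1: [0, -3, -3, 0]
R3 ← R3 + (2)·R1: [0, 6, 6, 0]
R4 ← R4 + (7/5)·R1: [0, -42/5, -186/5, 0]
R3 ← R3 + (2)·R2: [0, 0, 0, 0]
R4 ← R4 − (14/5)·R2: [0, 0, -144/5, 0]
Swap R3 ↔ R4
3 nonzero rows, so rank(AP) = 3.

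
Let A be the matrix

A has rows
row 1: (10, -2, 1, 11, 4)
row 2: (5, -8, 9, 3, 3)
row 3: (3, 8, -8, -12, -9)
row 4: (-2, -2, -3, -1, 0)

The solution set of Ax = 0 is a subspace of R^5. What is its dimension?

1

Row reduce to echelon form.
R2 ← R2 − (1/2)·R1: [0, -7, 17/2, -5/2, 1]
R3 ← R3 − (3/10)·R1: [0, 43/5, -83/10, -153/10, -51/5]
R4 ← R4 + (1/5)·R1: [0, -12/5, -14/5, 6/5, 4/5]
R3 ← R3 + (43/35)·R2: [0, 0, 15/7, -643/35, -314/35]
R4 ← R4 − (12/35)·R2: [0, 0, -40/7, 72/35, 16/35]
R4 ← R4 + (8/3)·R3: [0, 0, 0, -704/15, -352/15]
4 nonzero rows, so rank(A) = 4.
A has 5 columns; by rank–nullity, nullity = 5 − 4 = 1.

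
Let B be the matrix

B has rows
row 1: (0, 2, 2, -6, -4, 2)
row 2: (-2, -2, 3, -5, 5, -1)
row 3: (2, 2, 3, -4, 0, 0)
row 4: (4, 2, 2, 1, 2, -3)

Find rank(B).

Row reduce to echelon form.
Swap R1 ↔ R2
R3 ← R3 + R1: [0, 0, 6, -9, 5, -1]
R4 ← R4 + (2)·R1: [0, -2, 8, -9, 12, -5]
R4 ← R4 + R2: [0, 0, 10, -15, 8, -3]
R4 ← R4 − (5/3)·R3: [0, 0, 0, 0, -1/3, -4/3]
Echelon form has 4 nonzero rows, so rank(B) = 4.

4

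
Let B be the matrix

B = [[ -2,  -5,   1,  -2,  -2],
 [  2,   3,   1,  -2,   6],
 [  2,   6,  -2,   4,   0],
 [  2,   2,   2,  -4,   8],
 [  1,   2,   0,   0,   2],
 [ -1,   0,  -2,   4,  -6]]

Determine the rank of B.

2

Row reduce to echelon form.
R2 ← R2 + R1: [0, -2, 2, -4, 4]
R3 ← R3 + R1: [0, 1, -1, 2, -2]
R4 ← R4 + R1: [0, -3, 3, -6, 6]
R5 ← R5 + (1/2)·R1: [0, -1/2, 1/2, -1, 1]
R6 ← R6 − (1/2)·R1: [0, 5/2, -5/2, 5, -5]
R3 ← R3 + (1/2)·R2: [0, 0, 0, 0, 0]
R4 ← R4 − (3/2)·R2: [0, 0, 0, 0, 0]
R5 ← R5 − (1/4)·R2: [0, 0, 0, 0, 0]
R6 ← R6 + (5/4)·R2: [0, 0, 0, 0, 0]
Echelon form has 2 nonzero rows, so rank(B) = 2.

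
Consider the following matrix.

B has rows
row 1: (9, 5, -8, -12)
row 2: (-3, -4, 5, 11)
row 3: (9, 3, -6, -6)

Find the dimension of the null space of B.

Row reduce to echelon form.
R2 ← R2 + (1/3)·R1: [0, -7/3, 7/3, 7]
R3 ← R3 − R1: [0, -2, 2, 6]
R3 ← R3 − (6/7)·R2: [0, 0, 0, 0]
2 nonzero rows, so rank(B) = 2.
B has 4 columns; by rank–nullity, nullity = 4 − 2 = 2.

2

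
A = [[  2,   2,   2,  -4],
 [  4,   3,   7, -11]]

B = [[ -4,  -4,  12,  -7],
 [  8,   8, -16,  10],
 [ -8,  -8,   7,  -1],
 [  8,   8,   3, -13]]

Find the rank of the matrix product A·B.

2

First compute AB:
[[-40, -40,  -6,  56],
 [-136, -136,  16, 138]]
Now row reduce the product.
R2 ← R2 − (17/5)·R1: [0, 0, 182/5, -262/5]
2 nonzero rows, so rank(AB) = 2.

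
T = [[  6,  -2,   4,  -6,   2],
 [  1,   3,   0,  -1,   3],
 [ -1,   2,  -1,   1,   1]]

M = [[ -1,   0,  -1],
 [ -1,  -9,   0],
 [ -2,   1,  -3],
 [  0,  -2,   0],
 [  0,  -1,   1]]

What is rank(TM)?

First compute TM:
[[-12,  32, -16],
 [ -4, -28,   2],
 [  1, -22,   5]]
Now row reduce the product.
R2 ← R2 − (1/3)·R1: [0, -116/3, 22/3]
R3 ← R3 + (1/12)·R1: [0, -58/3, 11/3]
R3 ← R3 − (1/2)·R2: [0, 0, 0]
2 nonzero rows, so rank(TM) = 2.

2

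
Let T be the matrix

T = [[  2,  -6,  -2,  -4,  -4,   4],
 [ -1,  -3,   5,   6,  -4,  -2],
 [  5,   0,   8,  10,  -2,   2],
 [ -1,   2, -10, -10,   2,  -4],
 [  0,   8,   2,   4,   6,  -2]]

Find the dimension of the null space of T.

2

Row reduce to echelon form.
R2 ← R2 + (1/2)·R1: [0, -6, 4, 4, -6, 0]
R3 ← R3 − (5/2)·R1: [0, 15, 13, 20, 8, -8]
R4 ← R4 + (1/2)·R1: [0, -1, -11, -12, 0, -2]
R3 ← R3 + (5/2)·R2: [0, 0, 23, 30, -7, -8]
R4 ← R4 − (1/6)·R2: [0, 0, -35/3, -38/3, 1, -2]
R5 ← R5 + (4/3)·R2: [0, 0, 22/3, 28/3, -2, -2]
R4 ← R4 + (35/69)·R3: [0, 0, 0, 176/69, -176/69, -418/69]
R5 ← R5 − (22/69)·R3: [0, 0, 0, -16/69, 16/69, 38/69]
R5 ← R5 + (1/11)·R4: [0, 0, 0, 0, 0, 0]
4 nonzero rows, so rank(T) = 4.
T has 6 columns; by rank–nullity, nullity = 6 − 4 = 2.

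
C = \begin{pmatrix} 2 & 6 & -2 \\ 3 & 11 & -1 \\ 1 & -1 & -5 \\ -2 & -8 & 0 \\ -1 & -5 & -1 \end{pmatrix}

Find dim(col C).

Row reduce to echelon form.
R2 ← R2 − (3/2)·R1: [0, 2, 2]
R3 ← R3 − (1/2)·R1: [0, -4, -4]
R4 ← R4 + R1: [0, -2, -2]
R5 ← R5 + (1/2)·R1: [0, -2, -2]
R3 ← R3 + (2)·R2: [0, 0, 0]
R4 ← R4 + R2: [0, 0, 0]
R5 ← R5 + R2: [0, 0, 0]
Echelon form has 2 nonzero rows, so rank(C) = 2.
The column space has dimension equal to the rank: 2.

2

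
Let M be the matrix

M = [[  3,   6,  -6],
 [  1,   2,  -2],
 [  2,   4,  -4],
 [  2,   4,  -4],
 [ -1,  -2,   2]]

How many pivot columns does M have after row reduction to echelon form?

Row reduce to echelon form.
R2 ← R2 − (1/3)·R1: [0, 0, 0]
R3 ← R3 − (2/3)·R1: [0, 0, 0]
R4 ← R4 − (2/3)·R1: [0, 0, 0]
R5 ← R5 + (1/3)·R1: [0, 0, 0]
Echelon form has 1 nonzero row, so rank(M) = 1.
Each nonzero row contributes one pivot column: 1 pivot columns.

1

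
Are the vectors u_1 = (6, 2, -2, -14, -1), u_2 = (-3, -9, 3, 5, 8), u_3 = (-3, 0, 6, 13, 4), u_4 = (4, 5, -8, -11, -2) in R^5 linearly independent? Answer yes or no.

yes

Form the matrix with these vectors as rows and row reduce.
R2 ← R2 + (1/2)·R1: [0, -8, 2, -2, 15/2]
R3 ← R3 + (1/2)·R1: [0, 1, 5, 6, 7/2]
R4 ← R4 − (2/3)·R1: [0, 11/3, -20/3, -5/3, -4/3]
R3 ← R3 + (1/8)·R2: [0, 0, 21/4, 23/4, 71/16]
R4 ← R4 + (11/24)·R2: [0, 0, -23/4, -31/12, 101/48]
R4 ← R4 + (23/21)·R3: [0, 0, 0, 26/7, 195/28]
4 nonzero rows, so the 4 vectors span a space of dimension 4.
Since 4 = 4, the vectors are linearly independent.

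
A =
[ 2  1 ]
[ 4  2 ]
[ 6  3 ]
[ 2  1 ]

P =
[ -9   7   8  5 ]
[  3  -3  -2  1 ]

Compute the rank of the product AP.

First compute AP:
[[-15,  11,  14,  11],
 [-30,  22,  28,  22],
 [-45,  33,  42,  33],
 [-15,  11,  14,  11]]
Now row reduce the product.
R2 ← R2 − (2)·R1: [0, 0, 0, 0]
R3 ← R3 − (3)·R1: [0, 0, 0, 0]
R4 ← R4 − R1: [0, 0, 0, 0]
1 nonzero row, so rank(AP) = 1.

1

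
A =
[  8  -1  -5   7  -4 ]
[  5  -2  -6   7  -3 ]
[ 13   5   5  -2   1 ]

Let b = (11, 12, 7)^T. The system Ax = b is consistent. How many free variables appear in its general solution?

2

Row reduce the augmented matrix [A | b].
R2 ← R2 − (5/8)·R1: [0, -11/8, -23/8, 21/8, -1/2, 41/8]
R3 ← R3 − (13/8)·R1: [0, 53/8, 105/8, -107/8, 15/2, -87/8]
R3 ← R3 + (53/11)·R2: [0, 0, -8/11, -8/11, 56/11, 152/11]
The echelon form has 3 nonzero rows, and every pivot lies in the first 5 columns, so rank(A) = rank([A|b]) = 3.
The system is consistent.
Free variables = (unknowns) − (rank) = 5 − 3 = 2.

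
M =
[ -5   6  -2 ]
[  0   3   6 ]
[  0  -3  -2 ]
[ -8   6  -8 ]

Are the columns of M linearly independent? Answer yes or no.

Row reduce M to echelon form.
R4 ← R4 − (8/5)·R1: [0, -18/5, -24/5]
R3 ← R3 + R2: [0, 0, 4]
R4 ← R4 + (6/5)·R2: [0, 0, 12/5]
R4 ← R4 − (3/5)·R3: [0, 0, 0]
3 pivots among 3 columns.
Every column is a pivot column, so the columns are linearly independent.

yes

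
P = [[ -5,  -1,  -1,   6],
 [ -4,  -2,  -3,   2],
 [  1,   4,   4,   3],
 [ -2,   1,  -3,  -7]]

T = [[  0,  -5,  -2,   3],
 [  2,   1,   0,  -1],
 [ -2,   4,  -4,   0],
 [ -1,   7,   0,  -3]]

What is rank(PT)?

3

First compute PT:
[[ -6,  62,  14, -32],
 [  0,  20,  20, -16],
 [ -3,  36, -18, -10],
 [ 15, -50,  16,  14]]
Now row reduce the product.
R3 ← R3 − (1/2)·R1: [0, 5, -25, 6]
R4 ← R4 + (5/2)·R1: [0, 105, 51, -66]
R3 ← R3 − (1/4)·R2: [0, 0, -30, 10]
R4 ← R4 − (21/4)·R2: [0, 0, -54, 18]
R4 ← R4 − (9/5)·R3: [0, 0, 0, 0]
3 nonzero rows, so rank(PT) = 3.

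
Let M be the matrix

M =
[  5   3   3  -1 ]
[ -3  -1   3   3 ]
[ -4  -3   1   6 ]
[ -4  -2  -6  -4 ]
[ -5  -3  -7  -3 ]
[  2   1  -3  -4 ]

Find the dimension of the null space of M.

Row reduce to echelon form.
R2 ← R2 + (3/5)·R1: [0, 4/5, 24/5, 12/5]
R3 ← R3 + (4/5)·R1: [0, -3/5, 17/5, 26/5]
R4 ← R4 + (4/5)·R1: [0, 2/5, -18/5, -24/5]
R5 ← R5 + R1: [0, 0, -4, -4]
R6 ← R6 − (2/5)·R1: [0, -1/5, -21/5, -18/5]
R3 ← R3 + (3/4)·R2: [0, 0, 7, 7]
R4 ← R4 − (1/2)·R2: [0, 0, -6, -6]
R6 ← R6 + (1/4)·R2: [0, 0, -3, -3]
R4 ← R4 + (6/7)·R3: [0, 0, 0, 0]
R5 ← R5 + (4/7)·R3: [0, 0, 0, 0]
R6 ← R6 + (3/7)·R3: [0, 0, 0, 0]
3 nonzero rows, so rank(M) = 3.
M has 4 columns; by rank–nullity, nullity = 4 − 3 = 1.

1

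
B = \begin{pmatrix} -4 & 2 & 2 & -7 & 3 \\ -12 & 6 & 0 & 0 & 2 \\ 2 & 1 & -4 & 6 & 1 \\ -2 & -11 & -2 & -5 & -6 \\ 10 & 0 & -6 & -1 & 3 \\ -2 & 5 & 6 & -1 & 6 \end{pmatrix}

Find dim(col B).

5

Row reduce to echelon form.
R2 ← R2 − (3)·R1: [0, 0, -6, 21, -7]
R3 ← R3 + (1/2)·R1: [0, 2, -3, 5/2, 5/2]
R4 ← R4 − (1/2)·R1: [0, -12, -3, -3/2, -15/2]
R5 ← R5 + (5/2)·R1: [0, 5, -1, -37/2, 21/2]
R6 ← R6 − (1/2)·R1: [0, 4, 5, 5/2, 9/2]
Swap R2 ↔ R3
R4 ← R4 + (6)·R2: [0, 0, -21, 27/2, 15/2]
R5 ← R5 − (5/2)·R2: [0, 0, 13/2, -99/4, 17/4]
R6 ← R6 − (2)·R2: [0, 0, 11, -5/2, -1/2]
R4 ← R4 − (7/2)·R3: [0, 0, 0, -60, 32]
R5 ← R5 + (13/12)·R3: [0, 0, 0, -2, -10/3]
R6 ← R6 + (11/6)·R3: [0, 0, 0, 36, -40/3]
R5 ← R5 − (1/30)·R4: [0, 0, 0, 0, -22/5]
R6 ← R6 + (3/5)·R4: [0, 0, 0, 0, 88/15]
R6 ← R6 + (4/3)·R5: [0, 0, 0, 0, 0]
Echelon form has 5 nonzero rows, so rank(B) = 5.
The column space has dimension equal to the rank: 5.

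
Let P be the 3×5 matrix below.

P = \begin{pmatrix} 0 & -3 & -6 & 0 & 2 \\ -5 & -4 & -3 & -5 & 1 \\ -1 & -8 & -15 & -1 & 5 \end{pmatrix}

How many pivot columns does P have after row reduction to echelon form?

Row reduce to echelon form.
Swap R1 ↔ R2
R3 ← R3 − (1/5)·R1: [0, -36/5, -72/5, 0, 24/5]
R3 ← R3 − (12/5)·R2: [0, 0, 0, 0, 0]
Echelon form has 2 nonzero rows, so rank(P) = 2.
Each nonzero row contributes one pivot column: 2 pivot columns.

2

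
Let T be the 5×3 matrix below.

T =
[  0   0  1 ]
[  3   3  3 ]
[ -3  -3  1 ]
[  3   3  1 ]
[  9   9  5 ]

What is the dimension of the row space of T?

Row reduce to echelon form.
Swap R1 ↔ R2
R3 ← R3 + R1: [0, 0, 4]
R4 ← R4 − R1: [0, 0, -2]
R5 ← R5 − (3)·R1: [0, 0, -4]
R3 ← R3 − (4)·R2: [0, 0, 0]
R4 ← R4 + (2)·R2: [0, 0, 0]
R5 ← R5 + (4)·R2: [0, 0, 0]
Echelon form has 2 nonzero rows, so rank(T) = 2.
The row space has dimension equal to the rank: 2.

2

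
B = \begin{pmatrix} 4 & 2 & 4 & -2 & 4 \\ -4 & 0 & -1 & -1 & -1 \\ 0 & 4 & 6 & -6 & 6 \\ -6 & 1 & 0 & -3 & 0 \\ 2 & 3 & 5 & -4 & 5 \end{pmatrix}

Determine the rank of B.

Row reduce to echelon form.
R2 ← R2 + R1: [0, 2, 3, -3, 3]
R4 ← R4 + (3/2)·R1: [0, 4, 6, -6, 6]
R5 ← R5 − (1/2)·R1: [0, 2, 3, -3, 3]
R3 ← R3 − (2)·R2: [0, 0, 0, 0, 0]
R4 ← R4 − (2)·R2: [0, 0, 0, 0, 0]
R5 ← R5 − R2: [0, 0, 0, 0, 0]
Echelon form has 2 nonzero rows, so rank(B) = 2.

2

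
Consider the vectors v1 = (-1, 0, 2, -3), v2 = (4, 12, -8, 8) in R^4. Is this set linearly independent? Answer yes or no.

yes

Form the matrix with these vectors as rows and row reduce.
R2 ← R2 + (4)·R1: [0, 12, 0, -4]
2 nonzero rows, so the 2 vectors span a space of dimension 2.
Since 2 = 2, the vectors are linearly independent.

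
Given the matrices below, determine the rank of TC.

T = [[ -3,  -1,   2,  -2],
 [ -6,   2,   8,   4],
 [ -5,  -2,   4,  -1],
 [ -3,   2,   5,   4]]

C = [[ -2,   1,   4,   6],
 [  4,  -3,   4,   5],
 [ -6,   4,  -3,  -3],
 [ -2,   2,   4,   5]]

First compute TC:
[[ -6,   4, -30, -39],
 [-36,  28, -24, -30],
 [-20,  15, -44, -57],
 [-24,  19,  -3,  -3]]
Now row reduce the product.
R2 ← R2 − (6)·R1: [0, 4, 156, 204]
R3 ← R3 − (10/3)·R1: [0, 5/3, 56, 73]
R4 ← R4 − (4)·R1: [0, 3, 117, 153]
R3 ← R3 − (5/12)·R2: [0, 0, -9, -12]
R4 ← R4 − (3/4)·R2: [0, 0, 0, 0]
3 nonzero rows, so rank(TC) = 3.

3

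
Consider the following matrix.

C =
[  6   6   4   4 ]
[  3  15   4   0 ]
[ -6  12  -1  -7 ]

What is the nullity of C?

Row reduce to echelon form.
R2 ← R2 − (1/2)·R1: [0, 12, 2, -2]
R3 ← R3 + R1: [0, 18, 3, -3]
R3 ← R3 − (3/2)·R2: [0, 0, 0, 0]
2 nonzero rows, so rank(C) = 2.
C has 4 columns; by rank–nullity, nullity = 4 − 2 = 2.

2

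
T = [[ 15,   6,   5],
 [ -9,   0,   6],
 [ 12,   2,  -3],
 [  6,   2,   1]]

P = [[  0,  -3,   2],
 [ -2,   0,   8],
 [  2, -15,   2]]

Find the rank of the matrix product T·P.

First compute TP:
[[ -2, -120,  88],
 [ 12, -63,  -6],
 [-10,   9,  34],
 [ -2, -33,  30]]
Now row reduce the product.
R2 ← R2 + (6)·R1: [0, -783, 522]
R3 ← R3 − (5)·R1: [0, 609, -406]
R4 ← R4 − R1: [0, 87, -58]
R3 ← R3 + (7/9)·R2: [0, 0, 0]
R4 ← R4 + (1/9)·R2: [0, 0, 0]
2 nonzero rows, so rank(TP) = 2.

2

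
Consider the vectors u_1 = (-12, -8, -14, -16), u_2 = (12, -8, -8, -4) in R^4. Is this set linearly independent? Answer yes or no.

yes

Form the matrix with these vectors as rows and row reduce.
R2 ← R2 + R1: [0, -16, -22, -20]
2 nonzero rows, so the 2 vectors span a space of dimension 2.
Since 2 = 2, the vectors are linearly independent.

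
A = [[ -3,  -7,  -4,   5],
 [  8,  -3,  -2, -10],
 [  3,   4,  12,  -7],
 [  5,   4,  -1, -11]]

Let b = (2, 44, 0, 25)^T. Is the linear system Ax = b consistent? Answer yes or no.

yes

Row reduce the augmented matrix [A | b].
R2 ← R2 + (8/3)·R1: [0, -65/3, -38/3, 10/3, 148/3]
R3 ← R3 + R1: [0, -3, 8, -2, 2]
R4 ← R4 + (5/3)·R1: [0, -23/3, -23/3, -8/3, 85/3]
R3 ← R3 − (9/65)·R2: [0, 0, 634/65, -32/13, -314/65]
R4 ← R4 − (23/65)·R2: [0, 0, -207/65, -50/13, 707/65]
R4 ← R4 + (207/634)·R3: [0, 0, 0, -1474/317, 2948/317]
The echelon form has 4 nonzero rows, and every pivot lies in the first 4 columns, so rank(A) = rank([A|b]) = 4.
The system is consistent.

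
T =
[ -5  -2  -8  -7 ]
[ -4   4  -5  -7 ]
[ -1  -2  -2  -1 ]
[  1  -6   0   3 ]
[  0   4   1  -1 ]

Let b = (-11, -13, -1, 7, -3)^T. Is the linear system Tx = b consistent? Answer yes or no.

yes

Row reduce the augmented matrix [T | b].
R2 ← R2 − (4/5)·R1: [0, 28/5, 7/5, -7/5, -21/5]
R3 ← R3 − (1/5)·R1: [0, -8/5, -2/5, 2/5, 6/5]
R4 ← R4 + (1/5)·R1: [0, -32/5, -8/5, 8/5, 24/5]
R3 ← R3 + (2/7)·R2: [0, 0, 0, 0, 0]
R4 ← R4 + (8/7)·R2: [0, 0, 0, 0, 0]
R5 ← R5 − (5/7)·R2: [0, 0, 0, 0, 0]
The echelon form has 2 nonzero rows, and every pivot lies in the first 4 columns, so rank(T) = rank([T|b]) = 2.
The system is consistent.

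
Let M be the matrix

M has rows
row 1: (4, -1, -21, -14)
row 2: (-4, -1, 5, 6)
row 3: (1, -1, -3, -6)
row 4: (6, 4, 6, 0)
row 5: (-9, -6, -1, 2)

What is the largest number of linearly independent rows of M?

4

Row reduce to echelon form.
R2 ← R2 + R1: [0, -2, -16, -8]
R3 ← R3 − (1/4)·R1: [0, -3/4, 9/4, -5/2]
R4 ← R4 − (3/2)·R1: [0, 11/2, 75/2, 21]
R5 ← R5 + (9/4)·R1: [0, -33/4, -193/4, -59/2]
R3 ← R3 − (3/8)·R2: [0, 0, 33/4, 1/2]
R4 ← R4 + (11/4)·R2: [0, 0, -13/2, -1]
R5 ← R5 − (33/8)·R2: [0, 0, 71/4, 7/2]
R4 ← R4 + (26/33)·R3: [0, 0, 0, -20/33]
R5 ← R5 − (71/33)·R3: [0, 0, 0, 80/33]
R5 ← R5 + (4)·R4: [0, 0, 0, 0]
Echelon form has 4 nonzero rows, so rank(M) = 4.
The rank gives the maximum number of linearly independent rows: 4.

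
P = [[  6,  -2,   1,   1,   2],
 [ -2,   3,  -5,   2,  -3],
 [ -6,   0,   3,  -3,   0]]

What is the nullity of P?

3

Row reduce to echelon form.
R2 ← R2 + (1/3)·R1: [0, 7/3, -14/3, 7/3, -7/3]
R3 ← R3 + R1: [0, -2, 4, -2, 2]
R3 ← R3 + (6/7)·R2: [0, 0, 0, 0, 0]
2 nonzero rows, so rank(P) = 2.
P has 5 columns; by rank–nullity, nullity = 5 − 2 = 3.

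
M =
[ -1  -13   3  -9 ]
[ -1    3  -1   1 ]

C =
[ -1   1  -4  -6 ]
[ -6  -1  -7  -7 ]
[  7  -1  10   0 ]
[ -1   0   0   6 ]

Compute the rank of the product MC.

2

First compute MC:
[[109,   9, 125,  43],
 [-25,  -3, -27,  -9]]
Now row reduce the product.
R2 ← R2 + (25/109)·R1: [0, -102/109, 182/109, 94/109]
2 nonzero rows, so rank(MC) = 2.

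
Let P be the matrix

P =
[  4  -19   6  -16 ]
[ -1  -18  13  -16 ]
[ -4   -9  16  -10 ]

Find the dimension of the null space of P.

1

Row reduce to echelon form.
R2 ← R2 + (1/4)·R1: [0, -91/4, 29/2, -20]
R3 ← R3 + R1: [0, -28, 22, -26]
R3 ← R3 − (16/13)·R2: [0, 0, 54/13, -18/13]
3 nonzero rows, so rank(P) = 3.
P has 4 columns; by rank–nullity, nullity = 4 − 3 = 1.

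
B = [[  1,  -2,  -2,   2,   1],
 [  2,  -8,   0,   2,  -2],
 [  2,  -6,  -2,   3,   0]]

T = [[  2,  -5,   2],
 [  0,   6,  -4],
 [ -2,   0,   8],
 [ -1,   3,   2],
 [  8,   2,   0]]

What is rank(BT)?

First compute BT:
[[ 12,  -9,  -2],
 [-14, -56,  40],
 [  5, -37,  18]]
Now row reduce the product.
R2 ← R2 + (7/6)·R1: [0, -133/2, 113/3]
R3 ← R3 − (5/12)·R1: [0, -133/4, 113/6]
R3 ← R3 − (1/2)·R2: [0, 0, 0]
2 nonzero rows, so rank(BT) = 2.

2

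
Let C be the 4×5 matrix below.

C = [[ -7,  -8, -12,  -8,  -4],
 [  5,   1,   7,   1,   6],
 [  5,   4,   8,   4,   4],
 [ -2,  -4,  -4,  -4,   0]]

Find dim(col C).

2

Row reduce to echelon form.
R2 ← R2 + (5/7)·R1: [0, -33/7, -11/7, -33/7, 22/7]
R3 ← R3 + (5/7)·R1: [0, -12/7, -4/7, -12/7, 8/7]
R4 ← R4 − (2/7)·R1: [0, -12/7, -4/7, -12/7, 8/7]
R3 ← R3 − (4/11)·R2: [0, 0, 0, 0, 0]
R4 ← R4 − (4/11)·R2: [0, 0, 0, 0, 0]
Echelon form has 2 nonzero rows, so rank(C) = 2.
The column space has dimension equal to the rank: 2.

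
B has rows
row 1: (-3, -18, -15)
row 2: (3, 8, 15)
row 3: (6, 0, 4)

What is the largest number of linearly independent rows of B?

Row reduce to echelon form.
R2 ← R2 + R1: [0, -10, 0]
R3 ← R3 + (2)·R1: [0, -36, -26]
R3 ← R3 − (18/5)·R2: [0, 0, -26]
Echelon form has 3 nonzero rows, so rank(B) = 3.
The rank gives the maximum number of linearly independent rows: 3.

3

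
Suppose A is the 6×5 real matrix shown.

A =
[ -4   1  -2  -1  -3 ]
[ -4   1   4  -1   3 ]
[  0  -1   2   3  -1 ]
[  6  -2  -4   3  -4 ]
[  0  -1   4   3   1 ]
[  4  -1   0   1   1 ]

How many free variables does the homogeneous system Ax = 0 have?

Row reduce to echelon form.
R2 ← R2 − R1: [0, 0, 6, 0, 6]
R4 ← R4 + (3/2)·R1: [0, -1/2, -7, 3/2, -17/2]
R6 ← R6 + R1: [0, 0, -2, 0, -2]
Swap R2 ↔ R3
R4 ← R4 − (1/2)·R2: [0, 0, -8, 0, -8]
R5 ← R5 − R2: [0, 0, 2, 0, 2]
R4 ← R4 + (4/3)·R3: [0, 0, 0, 0, 0]
R5 ← R5 − (1/3)·R3: [0, 0, 0, 0, 0]
R6 ← R6 + (1/3)·R3: [0, 0, 0, 0, 0]
3 nonzero rows, so rank(A) = 3.
A has 5 columns; by rank–nullity, nullity = 5 − 3 = 2.

2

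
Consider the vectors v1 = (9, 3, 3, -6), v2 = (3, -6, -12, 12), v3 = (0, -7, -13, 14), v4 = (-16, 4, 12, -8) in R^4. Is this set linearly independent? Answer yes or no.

Form the matrix with these vectors as rows and row reduce.
R2 ← R2 − (1/3)·R1: [0, -7, -13, 14]
R4 ← R4 + (16/9)·R1: [0, 28/3, 52/3, -56/3]
R3 ← R3 − R2: [0, 0, 0, 0]
R4 ← R4 + (4/3)·R2: [0, 0, 0, 0]
2 nonzero rows, so the 4 vectors span a space of dimension 2.
Since 2 < 4, the vectors are linearly dependent.

no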